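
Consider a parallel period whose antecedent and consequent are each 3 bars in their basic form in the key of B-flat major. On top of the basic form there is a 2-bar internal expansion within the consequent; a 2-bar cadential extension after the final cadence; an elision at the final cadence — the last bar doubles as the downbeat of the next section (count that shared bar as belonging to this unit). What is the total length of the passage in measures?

Basic parallel period: 3 + 3 = 6 bars.
6 (basic form) + 2 (internal expansion) + 2 (cadential extension) = 10.
The elision shares a bar with the next section but does not change this unit's count.

10 measures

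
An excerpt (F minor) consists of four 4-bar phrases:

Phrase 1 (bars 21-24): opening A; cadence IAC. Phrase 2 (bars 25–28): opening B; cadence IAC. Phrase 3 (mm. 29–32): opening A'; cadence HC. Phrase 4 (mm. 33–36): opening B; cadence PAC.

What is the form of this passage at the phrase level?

Four phrases in two halves: the first half (mm. 21-28) ends with an imperfect authentic cadence, the second (bars 29-36) with a perfect authentic cadence — a large antecedent–consequent pair, i.e. a double period.
Phrase 3 begins with the same material as phrase 1, making it parallel.

parallel double period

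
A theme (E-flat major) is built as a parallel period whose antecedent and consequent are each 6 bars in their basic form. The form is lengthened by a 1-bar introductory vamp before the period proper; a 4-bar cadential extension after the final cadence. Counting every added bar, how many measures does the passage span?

Basic parallel period: 6 + 6 = 12 bars.
12 (basic form) + 1 (introduction) + 4 (cadential extension) = 17.

17 measures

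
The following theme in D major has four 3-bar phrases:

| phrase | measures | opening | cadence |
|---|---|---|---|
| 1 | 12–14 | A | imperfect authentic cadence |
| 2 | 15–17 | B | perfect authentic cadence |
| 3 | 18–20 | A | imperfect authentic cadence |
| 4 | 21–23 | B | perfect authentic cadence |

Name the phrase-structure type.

repeated period

The cadence pattern IAC–PAC–IAC–PAC is weak–strong twice, and phrases 3–4 restate phrases 1–2: a period heard twice, not a double period (which would end weakly at phrase 2).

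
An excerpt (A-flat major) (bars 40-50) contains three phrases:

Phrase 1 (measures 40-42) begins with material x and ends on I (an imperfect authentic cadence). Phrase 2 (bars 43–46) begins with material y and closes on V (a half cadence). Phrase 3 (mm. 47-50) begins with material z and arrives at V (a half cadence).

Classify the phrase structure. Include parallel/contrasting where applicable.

The final phrase closes with a half cadence, which is not stronger than the preceding half cadence; the 3 phrases lack an overall antecedent–consequent design and so form a phrase group.

phrase group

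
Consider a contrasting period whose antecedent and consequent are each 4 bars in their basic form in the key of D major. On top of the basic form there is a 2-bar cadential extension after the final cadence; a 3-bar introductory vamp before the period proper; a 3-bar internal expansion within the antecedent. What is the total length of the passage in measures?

Basic contrasting period: 4 + 4 = 8 bars.
8 (basic form) + 2 (cadential extension) + 3 (introduction) + 3 (internal expansion) = 16.

16 measures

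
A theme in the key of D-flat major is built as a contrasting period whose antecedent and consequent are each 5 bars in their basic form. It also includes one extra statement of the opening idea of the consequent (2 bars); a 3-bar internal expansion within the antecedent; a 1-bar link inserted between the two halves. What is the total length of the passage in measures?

16 measures

Basic contrasting period: 5 + 5 = 10 bars.
10 (basic form) + 2 (extra statement) + 3 (internal expansion) + 1 (link) = 16.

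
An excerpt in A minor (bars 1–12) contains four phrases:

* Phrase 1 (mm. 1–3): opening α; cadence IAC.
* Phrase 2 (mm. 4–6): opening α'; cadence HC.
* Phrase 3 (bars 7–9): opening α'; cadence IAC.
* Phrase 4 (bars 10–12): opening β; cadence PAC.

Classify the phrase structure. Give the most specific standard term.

parallel double period

Four phrases in two halves: the first half (mm. 1-6) ends with a half cadence, the second (mm. 7–12) with a perfect authentic cadence — a large antecedent–consequent pair, i.e. a double period.
Phrase 3 begins with the same material as phrase 1, making it parallel.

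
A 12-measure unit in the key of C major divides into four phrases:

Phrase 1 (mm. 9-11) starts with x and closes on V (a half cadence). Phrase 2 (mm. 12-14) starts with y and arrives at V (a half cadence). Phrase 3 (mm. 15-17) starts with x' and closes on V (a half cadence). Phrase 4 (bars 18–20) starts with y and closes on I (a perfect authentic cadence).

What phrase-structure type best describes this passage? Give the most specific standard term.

Four phrases in two halves: the first half (bars 9–14) ends with a half cadence, the second (measures 15–20) with a perfect authentic cadence — a large antecedent–consequent pair, i.e. a double period.
Phrase 3 begins with the same material as phrase 1, making it parallel.

parallel double period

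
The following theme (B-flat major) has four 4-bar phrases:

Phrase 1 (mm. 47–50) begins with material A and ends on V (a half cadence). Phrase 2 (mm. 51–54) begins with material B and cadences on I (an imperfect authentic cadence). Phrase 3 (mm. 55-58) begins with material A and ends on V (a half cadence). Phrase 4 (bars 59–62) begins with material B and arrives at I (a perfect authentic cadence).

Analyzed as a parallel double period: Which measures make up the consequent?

In a double period the four phrases pair into a large antecedent (phrases 1–2, ending imperfect authentic cadence) and a large consequent (phrases 3–4, ending perfect authentic cadence). The consequent spans bars 55–62.

measures 55–62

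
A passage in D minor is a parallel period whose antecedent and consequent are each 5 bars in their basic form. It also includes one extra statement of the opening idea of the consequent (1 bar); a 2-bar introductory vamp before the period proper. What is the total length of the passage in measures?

Basic parallel period: 5 + 5 = 10 bars.
10 (basic form) + 1 (extra statement) + 2 (introduction) = 13.

13 measures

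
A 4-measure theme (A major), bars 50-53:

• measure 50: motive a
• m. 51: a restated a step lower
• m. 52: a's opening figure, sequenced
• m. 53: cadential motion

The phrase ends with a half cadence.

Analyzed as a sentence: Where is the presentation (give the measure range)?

measures 50–51

The presentation of a sentence is the basic idea (m. 50) plus its repetition (measure 51); the presentation is therefore mm. 50–51.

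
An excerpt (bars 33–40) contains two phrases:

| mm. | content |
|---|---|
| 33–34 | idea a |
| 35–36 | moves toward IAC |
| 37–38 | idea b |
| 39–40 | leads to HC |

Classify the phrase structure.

The second phrase closes with a half cadence, which is not stronger than the first phrase's imperfect authentic cadence; without a weak→strong cadential pair there is no antecedent–consequent relationship, so this is a phrase group rather than a period.

phrase group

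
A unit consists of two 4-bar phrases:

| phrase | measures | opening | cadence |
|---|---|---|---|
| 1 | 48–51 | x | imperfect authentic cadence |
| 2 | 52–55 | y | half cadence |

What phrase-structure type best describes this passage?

phrase group

The second phrase closes with a half cadence, which is not stronger than the first phrase's imperfect authentic cadence; without a weak→strong cadential pair there is no antecedent–consequent relationship, so this is a phrase group rather than a period.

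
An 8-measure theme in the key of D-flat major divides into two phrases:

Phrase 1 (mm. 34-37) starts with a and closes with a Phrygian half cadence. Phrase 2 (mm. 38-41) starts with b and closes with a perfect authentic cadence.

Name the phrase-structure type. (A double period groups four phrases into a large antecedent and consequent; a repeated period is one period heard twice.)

Phrase 1 ends with a Phrygian half cadence (weaker) and phrase 2 with a perfect authentic cadence (stronger): antecedent + consequent = a period.
The two phrases open with different material (a / b), so the period is contrasting.

contrasting period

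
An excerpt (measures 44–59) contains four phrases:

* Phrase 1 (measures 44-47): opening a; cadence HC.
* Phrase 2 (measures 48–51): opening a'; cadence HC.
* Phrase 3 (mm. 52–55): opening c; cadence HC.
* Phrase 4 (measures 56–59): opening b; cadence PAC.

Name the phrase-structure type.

contrasting double period

Four phrases in two halves: the first half (measures 44-51) ends with a half cadence, the second (mm. 52-59) with a perfect authentic cadence — a large antecedent–consequent pair, i.e. a double period.
Phrase 3 begins with different material from phrase 1, making it contrasting.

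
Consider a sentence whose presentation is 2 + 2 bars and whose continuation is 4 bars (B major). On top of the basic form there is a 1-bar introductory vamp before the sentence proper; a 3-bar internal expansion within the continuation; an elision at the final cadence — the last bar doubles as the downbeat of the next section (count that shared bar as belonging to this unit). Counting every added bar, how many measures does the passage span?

12 measures

Basic sentence: 2 + 2 + 4 = 8 bars.
8 (basic form) + 1 (introduction) + 3 (internal expansion) = 12.
The elision shares a bar with the next section but does not change this unit's count.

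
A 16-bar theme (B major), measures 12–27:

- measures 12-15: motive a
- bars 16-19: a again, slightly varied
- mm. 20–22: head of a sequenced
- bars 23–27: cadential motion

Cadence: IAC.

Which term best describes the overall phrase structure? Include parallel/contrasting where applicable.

Basic idea (measures 12–15) + its repetition (bars 16–19) form the presentation; fragmentation and cadence (mm. 20-27) form the continuation — the 16-bar whole is a sentence.

sentence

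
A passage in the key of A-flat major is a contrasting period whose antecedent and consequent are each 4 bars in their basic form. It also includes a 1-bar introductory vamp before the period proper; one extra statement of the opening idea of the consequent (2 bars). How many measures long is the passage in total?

11 measures

Basic contrasting period: 4 + 4 = 8 bars.
8 (basic form) + 1 (introduction) + 2 (extra statement) = 11.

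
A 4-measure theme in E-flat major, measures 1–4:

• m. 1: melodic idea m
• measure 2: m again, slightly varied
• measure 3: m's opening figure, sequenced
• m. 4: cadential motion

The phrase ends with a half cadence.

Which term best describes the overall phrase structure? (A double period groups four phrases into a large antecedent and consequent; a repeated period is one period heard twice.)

sentence

Basic idea (measure 1) + its repetition (m. 2) form the presentation; fragmentation and cadence (measures 3–4) form the continuation — the 4-bar whole is a sentence.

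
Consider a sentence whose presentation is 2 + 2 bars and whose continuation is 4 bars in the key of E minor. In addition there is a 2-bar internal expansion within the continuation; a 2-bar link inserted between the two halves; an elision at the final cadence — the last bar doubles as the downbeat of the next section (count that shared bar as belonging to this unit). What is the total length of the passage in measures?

12 measures

Basic sentence: 2 + 2 + 4 = 8 bars.
8 (basic form) + 2 (internal expansion) + 2 (link) = 12.
The elision shares a bar with the next section but does not change this unit's count.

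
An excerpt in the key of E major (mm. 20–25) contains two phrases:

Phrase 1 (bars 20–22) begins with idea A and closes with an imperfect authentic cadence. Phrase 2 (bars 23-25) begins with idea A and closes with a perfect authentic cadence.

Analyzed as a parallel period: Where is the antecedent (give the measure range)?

The antecedent is the phrase ending with the weaker cadence (imperfect authentic cadence, phrase 1) and the consequent the one ending more conclusively (perfect authentic cadence, phrase 2); the antecedent is mm. 20–22.

measures 20–22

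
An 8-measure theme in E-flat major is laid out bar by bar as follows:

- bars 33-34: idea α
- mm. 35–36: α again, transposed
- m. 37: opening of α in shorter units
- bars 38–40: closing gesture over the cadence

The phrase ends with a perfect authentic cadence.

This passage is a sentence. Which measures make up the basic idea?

The presentation of a sentence is the basic idea (mm. 33–34) plus its repetition (measures 35-36); the basic idea is therefore mm. 33–34.

measures 33–34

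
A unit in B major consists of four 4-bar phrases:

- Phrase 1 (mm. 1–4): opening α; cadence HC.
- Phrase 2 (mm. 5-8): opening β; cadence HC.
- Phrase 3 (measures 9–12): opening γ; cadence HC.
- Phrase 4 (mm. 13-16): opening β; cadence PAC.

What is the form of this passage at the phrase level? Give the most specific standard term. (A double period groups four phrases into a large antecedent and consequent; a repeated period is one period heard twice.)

Four phrases in two halves: the first half (mm. 1-8) ends with a half cadence, the second (mm. 9–16) with a perfect authentic cadence — a large antecedent–consequent pair, i.e. a double period.
Phrase 3 begins with different material from phrase 1, making it contrasting.

contrasting double period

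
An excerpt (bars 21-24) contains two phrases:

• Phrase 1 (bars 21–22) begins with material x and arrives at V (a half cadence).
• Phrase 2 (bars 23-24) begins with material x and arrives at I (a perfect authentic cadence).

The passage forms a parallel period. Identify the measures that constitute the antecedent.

The antecedent is the phrase ending with the weaker cadence (half cadence, phrase 1) and the consequent the one ending more conclusively (perfect authentic cadence, phrase 2); the antecedent is bars 21–22.

measures 21–22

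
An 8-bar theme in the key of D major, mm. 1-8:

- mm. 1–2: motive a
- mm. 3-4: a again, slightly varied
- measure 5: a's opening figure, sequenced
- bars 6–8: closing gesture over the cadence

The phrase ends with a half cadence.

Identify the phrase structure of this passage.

Basic idea (bars 1–2) + its repetition (mm. 3-4) form the presentation; fragmentation and cadence (measures 5-8) form the continuation — the 8-bar whole is a sentence.

sentence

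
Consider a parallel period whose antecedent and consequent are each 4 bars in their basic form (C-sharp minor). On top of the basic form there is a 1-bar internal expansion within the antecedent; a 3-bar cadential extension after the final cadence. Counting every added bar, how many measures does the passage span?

12 measures

Basic parallel period: 4 + 4 = 8 bars.
8 (basic form) + 1 (internal expansion) + 3 (cadential extension) = 12.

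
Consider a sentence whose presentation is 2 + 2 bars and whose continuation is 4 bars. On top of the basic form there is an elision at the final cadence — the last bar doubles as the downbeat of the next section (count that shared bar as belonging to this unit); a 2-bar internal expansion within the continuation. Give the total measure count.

10 measures

Basic sentence: 2 + 2 + 4 = 8 bars.
8 (basic form) + 2 (internal expansion) = 10.
The elision shares a bar with the next section but does not change this unit's count.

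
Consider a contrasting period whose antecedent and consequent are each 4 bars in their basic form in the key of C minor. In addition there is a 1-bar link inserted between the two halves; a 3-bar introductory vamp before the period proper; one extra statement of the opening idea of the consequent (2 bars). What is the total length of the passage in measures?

14 measures

Basic contrasting period: 4 + 4 = 8 bars.
8 (basic form) + 1 (link) + 3 (introduction) + 2 (extra statement) = 14.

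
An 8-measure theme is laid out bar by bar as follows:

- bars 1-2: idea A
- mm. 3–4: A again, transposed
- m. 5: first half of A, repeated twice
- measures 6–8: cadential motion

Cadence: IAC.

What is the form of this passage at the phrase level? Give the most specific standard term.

sentence

Basic idea (mm. 1–2) + its repetition (mm. 3-4) form the presentation; fragmentation and cadence (bars 5–8) form the continuation — the 8-bar whole is a sentence.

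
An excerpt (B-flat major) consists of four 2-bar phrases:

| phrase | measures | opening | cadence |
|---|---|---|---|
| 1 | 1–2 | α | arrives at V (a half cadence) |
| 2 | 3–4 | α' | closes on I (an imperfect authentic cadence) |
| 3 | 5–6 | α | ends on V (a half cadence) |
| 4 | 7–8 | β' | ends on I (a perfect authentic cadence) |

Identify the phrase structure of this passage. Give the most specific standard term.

parallel double period

Four phrases in two halves: the first half (measures 1–4) ends with an imperfect authentic cadence, the second (bars 5–8) with a perfect authentic cadence — a large antecedent–consequent pair, i.e. a double period.
Phrase 3 begins with the same material as phrase 1, making it parallel.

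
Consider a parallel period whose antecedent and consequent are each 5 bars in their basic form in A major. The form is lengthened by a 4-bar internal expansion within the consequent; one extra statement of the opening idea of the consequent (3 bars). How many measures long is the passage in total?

17 measures

Basic parallel period: 5 + 5 = 10 bars.
10 (basic form) + 4 (internal expansion) + 3 (extra statement) = 17.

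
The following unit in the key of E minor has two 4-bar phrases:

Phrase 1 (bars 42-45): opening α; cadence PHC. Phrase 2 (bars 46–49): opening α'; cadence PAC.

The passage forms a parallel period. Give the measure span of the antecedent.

measures 42–45

The phrase ending with the weaker cadence (Phrygian half cadence) is the antecedent; the one ending more conclusively (perfect authentic cadence) is the consequent. The antecedent is measures 42–45.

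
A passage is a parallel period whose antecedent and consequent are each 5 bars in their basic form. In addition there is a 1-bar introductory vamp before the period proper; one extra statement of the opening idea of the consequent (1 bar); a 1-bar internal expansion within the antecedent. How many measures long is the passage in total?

Basic parallel period: 5 + 5 = 10 bars.
10 (basic form) + 1 (introduction) + 1 (extra statement) + 1 (internal expansion) = 13.

13 measures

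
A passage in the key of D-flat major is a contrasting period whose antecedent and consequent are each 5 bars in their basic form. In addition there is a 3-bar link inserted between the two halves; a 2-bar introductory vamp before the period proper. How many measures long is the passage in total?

Basic contrasting period: 5 + 5 = 10 bars.
10 (basic form) + 3 (link) + 2 (introduction) = 15.

15 measures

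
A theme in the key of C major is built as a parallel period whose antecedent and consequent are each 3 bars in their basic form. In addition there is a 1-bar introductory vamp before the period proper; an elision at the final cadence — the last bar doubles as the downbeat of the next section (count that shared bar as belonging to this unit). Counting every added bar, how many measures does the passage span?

Basic parallel period: 3 + 3 = 6 bars.
6 (basic form) + 1 (introduction) = 7.
The elision shares a bar with the next section but does not change this unit's count.

7 measures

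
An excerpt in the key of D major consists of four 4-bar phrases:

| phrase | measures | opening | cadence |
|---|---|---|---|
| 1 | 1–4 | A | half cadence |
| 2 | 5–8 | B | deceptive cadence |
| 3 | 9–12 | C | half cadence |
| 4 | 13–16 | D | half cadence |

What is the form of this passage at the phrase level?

Phrase 4 ends with a half cadence, no stronger than phrase 2's deceptive cadence, so the four phrases do not form a double period; nor do phrases 3–4 duplicate 1–2, so it is not a repeated period. With no phrase reaching a conclusive cadence, the passage is a phrase group.

phrase group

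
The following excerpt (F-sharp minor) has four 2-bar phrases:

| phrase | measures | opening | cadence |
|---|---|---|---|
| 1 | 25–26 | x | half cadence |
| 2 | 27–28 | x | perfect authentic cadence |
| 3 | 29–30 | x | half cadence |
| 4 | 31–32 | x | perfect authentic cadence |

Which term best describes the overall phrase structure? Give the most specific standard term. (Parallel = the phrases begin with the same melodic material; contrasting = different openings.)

repeated period

The cadence pattern HC–PAC–HC–PAC is weak–strong twice, and phrases 3–4 restate phrases 1–2: a period heard twice, not a double period (which would end weakly at phrase 2).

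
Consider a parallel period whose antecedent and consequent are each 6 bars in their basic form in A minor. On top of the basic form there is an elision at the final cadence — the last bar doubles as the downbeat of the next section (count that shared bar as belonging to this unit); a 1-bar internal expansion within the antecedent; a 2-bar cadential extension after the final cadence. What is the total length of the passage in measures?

Basic parallel period: 6 + 6 = 12 bars.
12 (basic form) + 1 (internal expansion) + 2 (cadential extension) = 15.
The elision shares a bar with the next section but does not change this unit's count.

15 measures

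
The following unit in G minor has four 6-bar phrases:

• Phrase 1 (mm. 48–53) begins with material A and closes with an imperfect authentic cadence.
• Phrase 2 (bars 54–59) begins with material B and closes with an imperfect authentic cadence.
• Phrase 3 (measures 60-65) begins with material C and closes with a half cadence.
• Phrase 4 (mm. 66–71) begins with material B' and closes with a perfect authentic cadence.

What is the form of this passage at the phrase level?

Four phrases in two halves: the first half (mm. 48–59) ends with an imperfect authentic cadence, the second (mm. 60–71) with a perfect authentic cadence — a large antecedent–consequent pair, i.e. a double period.
Phrase 3 begins with different material from phrase 1, making it contrasting.

contrasting double period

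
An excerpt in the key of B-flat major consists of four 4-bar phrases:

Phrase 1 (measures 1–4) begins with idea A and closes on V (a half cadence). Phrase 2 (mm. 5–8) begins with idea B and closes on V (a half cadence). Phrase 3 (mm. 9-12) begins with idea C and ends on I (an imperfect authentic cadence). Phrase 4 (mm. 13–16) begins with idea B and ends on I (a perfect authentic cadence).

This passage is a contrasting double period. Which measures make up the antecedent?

measures 1–8

In a double period the four phrases pair into a large antecedent (phrases 1–2, ending half cadence) and a large consequent (phrases 3–4, ending perfect authentic cadence). The antecedent spans mm. 1–8.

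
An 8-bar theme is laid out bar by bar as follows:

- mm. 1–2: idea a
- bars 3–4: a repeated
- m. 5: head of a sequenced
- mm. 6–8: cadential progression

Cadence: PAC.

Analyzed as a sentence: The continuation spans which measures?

After the presentation (measures 1–4), the continuation covers the fragmentation through the cadence: mm. 5-8.

measures 5–8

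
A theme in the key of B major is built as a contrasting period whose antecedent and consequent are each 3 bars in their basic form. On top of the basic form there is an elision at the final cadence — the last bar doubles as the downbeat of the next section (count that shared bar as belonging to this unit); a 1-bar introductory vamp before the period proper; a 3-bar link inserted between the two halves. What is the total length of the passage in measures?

Basic contrasting period: 3 + 3 = 6 bars.
6 (basic form) + 1 (introduction) + 3 (link) = 10.
The elision shares a bar with the next section but does not change this unit's count.

10 measures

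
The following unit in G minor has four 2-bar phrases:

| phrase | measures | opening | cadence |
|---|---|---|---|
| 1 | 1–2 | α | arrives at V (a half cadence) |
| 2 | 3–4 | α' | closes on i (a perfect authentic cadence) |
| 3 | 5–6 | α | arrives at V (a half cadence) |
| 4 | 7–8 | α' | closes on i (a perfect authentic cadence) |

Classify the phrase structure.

repeated period

The cadence pattern HC–PAC–HC–PAC is weak–strong twice, and phrases 3–4 restate phrases 1–2: a period heard twice, not a double period (which would end weakly at phrase 2).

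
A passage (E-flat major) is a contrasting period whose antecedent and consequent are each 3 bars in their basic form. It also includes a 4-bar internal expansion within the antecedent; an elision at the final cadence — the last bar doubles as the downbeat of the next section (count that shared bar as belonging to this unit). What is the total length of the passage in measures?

10 measures

Basic contrasting period: 3 + 3 = 6 bars.
6 (basic form) + 4 (internal expansion) = 10.
The elision shares a bar with the next section but does not change this unit's count.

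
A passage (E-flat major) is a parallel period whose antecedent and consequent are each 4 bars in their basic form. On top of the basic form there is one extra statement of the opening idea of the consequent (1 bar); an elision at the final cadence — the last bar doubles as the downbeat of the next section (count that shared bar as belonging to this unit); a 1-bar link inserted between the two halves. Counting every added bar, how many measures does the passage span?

10 measures

Basic parallel period: 4 + 4 = 8 bars.
8 (basic form) + 1 (extra statement) + 1 (link) = 10.
The elision shares a bar with the next section but does not change this unit's count.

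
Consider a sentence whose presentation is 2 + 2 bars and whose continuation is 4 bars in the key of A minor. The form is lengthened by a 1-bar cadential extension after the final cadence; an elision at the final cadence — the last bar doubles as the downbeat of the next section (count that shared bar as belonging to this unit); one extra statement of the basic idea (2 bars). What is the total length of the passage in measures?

11 measures

Basic sentence: 2 + 2 + 4 = 8 bars.
8 (basic form) + 1 (cadential extension) + 2 (extra statement) = 11.
The elision shares a bar with the next section but does not change this unit's count.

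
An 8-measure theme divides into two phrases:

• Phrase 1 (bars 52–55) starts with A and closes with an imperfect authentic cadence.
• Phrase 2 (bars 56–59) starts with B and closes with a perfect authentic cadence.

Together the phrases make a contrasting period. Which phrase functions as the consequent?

The phrase ending with the weaker cadence (imperfect authentic cadence) is the antecedent; the one ending more conclusively (perfect authentic cadence) is the consequent. The consequent is phrase 2.

phrase 2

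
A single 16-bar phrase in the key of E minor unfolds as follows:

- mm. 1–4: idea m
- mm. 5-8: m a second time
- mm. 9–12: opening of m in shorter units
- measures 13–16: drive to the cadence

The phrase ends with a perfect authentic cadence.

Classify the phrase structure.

Basic idea (mm. 1–4) + its repetition (bars 5–8) form the presentation; fragmentation and cadence (mm. 9–16) form the continuation — the 16-bar whole is a sentence.

sentence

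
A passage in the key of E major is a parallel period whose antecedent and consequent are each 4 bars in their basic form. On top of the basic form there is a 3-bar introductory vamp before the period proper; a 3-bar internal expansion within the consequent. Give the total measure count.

Basic parallel period: 4 + 4 = 8 bars.
8 (basic form) + 3 (introduction) + 3 (internal expansion) = 14.

14 measures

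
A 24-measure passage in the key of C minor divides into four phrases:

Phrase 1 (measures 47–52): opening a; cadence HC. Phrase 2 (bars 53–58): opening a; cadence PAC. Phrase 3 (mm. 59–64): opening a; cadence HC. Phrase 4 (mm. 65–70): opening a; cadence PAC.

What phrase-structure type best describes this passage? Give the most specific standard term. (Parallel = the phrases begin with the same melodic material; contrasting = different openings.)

repeated period

The cadence pattern HC–PAC–HC–PAC is weak–strong twice, and phrases 3–4 restate phrases 1–2: a period heard twice, not a double period (which would end weakly at phrase 2).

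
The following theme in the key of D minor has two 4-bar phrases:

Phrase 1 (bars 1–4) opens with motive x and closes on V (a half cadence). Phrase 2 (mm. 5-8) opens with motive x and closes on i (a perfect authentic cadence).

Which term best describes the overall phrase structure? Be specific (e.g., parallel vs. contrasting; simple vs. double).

Phrase 1 ends with a half cadence (weaker) and phrase 2 with a perfect authentic cadence (stronger): antecedent + consequent = a period.
The two phrases open with the same material (x / x), so the period is parallel.

parallel period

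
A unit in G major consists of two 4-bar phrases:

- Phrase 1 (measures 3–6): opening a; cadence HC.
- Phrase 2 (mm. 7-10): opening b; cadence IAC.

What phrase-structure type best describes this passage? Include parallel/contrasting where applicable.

contrasting period

Phrase 1 ends with a half cadence (weaker) and phrase 2 with an imperfect authentic cadence (stronger): antecedent + consequent = a period.
The two phrases open with different material (a / b), so the period is contrasting.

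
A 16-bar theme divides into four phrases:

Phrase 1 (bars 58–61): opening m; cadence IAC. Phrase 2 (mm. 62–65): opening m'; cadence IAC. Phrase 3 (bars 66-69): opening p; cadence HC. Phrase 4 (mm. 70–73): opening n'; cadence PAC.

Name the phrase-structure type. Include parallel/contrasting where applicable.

Four phrases in two halves: the first half (measures 58–65) ends with an imperfect authentic cadence, the second (mm. 66–73) with a perfect authentic cadence — a large antecedent–consequent pair, i.e. a double period.
Phrase 3 begins with different material from phrase 1, making it contrasting.

contrasting double period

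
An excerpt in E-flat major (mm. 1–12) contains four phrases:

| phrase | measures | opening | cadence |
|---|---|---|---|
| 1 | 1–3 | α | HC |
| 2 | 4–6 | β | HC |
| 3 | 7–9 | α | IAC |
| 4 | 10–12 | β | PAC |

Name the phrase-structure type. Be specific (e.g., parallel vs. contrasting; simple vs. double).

Four phrases in two halves: the first half (mm. 1–6) ends with a half cadence, the second (mm. 7–12) with a perfect authentic cadence — a large antecedent–consequent pair, i.e. a double period.
Phrase 3 begins with the same material as phrase 1, making it parallel.

parallel double period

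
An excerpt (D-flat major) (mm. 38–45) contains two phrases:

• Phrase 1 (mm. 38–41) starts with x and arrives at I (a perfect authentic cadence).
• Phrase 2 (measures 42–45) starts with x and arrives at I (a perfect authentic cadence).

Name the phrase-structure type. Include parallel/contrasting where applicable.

Both phrases have the same opening (x) and the same cadence (perfect authentic cadence): the second is a restatement, not a consequent, so this is a repeated phrase rather than a period.

repeated phrase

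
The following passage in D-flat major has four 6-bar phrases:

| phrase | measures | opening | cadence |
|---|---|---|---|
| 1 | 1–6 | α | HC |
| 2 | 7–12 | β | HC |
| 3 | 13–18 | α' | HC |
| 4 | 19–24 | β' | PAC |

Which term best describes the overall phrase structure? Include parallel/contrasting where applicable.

Four phrases in two halves: the first half (mm. 1–12) ends with a half cadence, the second (bars 13-24) with a perfect authentic cadence — a large antecedent–consequent pair, i.e. a double period.
Phrase 3 begins with the same material as phrase 1, making it parallel.

parallel double period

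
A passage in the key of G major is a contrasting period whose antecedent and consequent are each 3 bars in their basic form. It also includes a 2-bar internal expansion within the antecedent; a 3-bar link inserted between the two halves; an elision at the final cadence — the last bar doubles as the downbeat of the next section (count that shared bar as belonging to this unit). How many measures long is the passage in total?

Basic contrasting period: 3 + 3 = 6 bars.
6 (basic form) + 2 (internal expansion) + 3 (link) = 11.
The elision shares a bar with the next section but does not change this unit's count.

11 measures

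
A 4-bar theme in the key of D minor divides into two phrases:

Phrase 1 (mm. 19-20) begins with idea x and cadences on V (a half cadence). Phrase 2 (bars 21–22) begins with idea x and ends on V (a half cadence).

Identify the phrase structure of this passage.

repeated phrase

Both phrases have the same opening (x) and the same cadence (half cadence): the second is a restatement, not a consequent, so this is a repeated phrase rather than a period.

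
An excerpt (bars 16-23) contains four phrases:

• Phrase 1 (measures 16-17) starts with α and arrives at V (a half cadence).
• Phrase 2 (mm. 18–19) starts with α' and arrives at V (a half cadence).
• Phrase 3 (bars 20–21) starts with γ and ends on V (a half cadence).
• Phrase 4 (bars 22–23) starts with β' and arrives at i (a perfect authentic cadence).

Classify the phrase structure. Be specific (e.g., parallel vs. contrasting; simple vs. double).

Four phrases in two halves: the first half (measures 16-19) ends with a half cadence, the second (bars 20-23) with a perfect authentic cadence — a large antecedent–consequent pair, i.e. a double period.
Phrase 3 begins with different material from phrase 1, making it contrasting.

contrasting double period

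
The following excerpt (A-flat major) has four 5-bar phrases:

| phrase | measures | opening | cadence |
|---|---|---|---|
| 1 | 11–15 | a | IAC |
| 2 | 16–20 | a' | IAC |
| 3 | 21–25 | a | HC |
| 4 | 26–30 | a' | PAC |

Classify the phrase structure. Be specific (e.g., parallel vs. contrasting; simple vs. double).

Four phrases in two halves: the first half (mm. 11–20) ends with an imperfect authentic cadence, the second (mm. 21–30) with a perfect authentic cadence — a large antecedent–consequent pair, i.e. a double period.
Phrase 3 begins with the same material as phrase 1, making it parallel.

parallel double period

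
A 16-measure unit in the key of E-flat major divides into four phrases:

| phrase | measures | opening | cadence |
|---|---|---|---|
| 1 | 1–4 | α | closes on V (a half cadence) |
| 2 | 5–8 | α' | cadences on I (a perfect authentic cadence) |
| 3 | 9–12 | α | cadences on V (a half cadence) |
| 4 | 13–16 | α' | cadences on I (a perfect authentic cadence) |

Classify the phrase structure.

The cadence pattern HC–PAC–HC–PAC is weak–strong twice, and phrases 3–4 restate phrases 1–2: a period heard twice, not a double period (which would end weakly at phrase 2).

repeated period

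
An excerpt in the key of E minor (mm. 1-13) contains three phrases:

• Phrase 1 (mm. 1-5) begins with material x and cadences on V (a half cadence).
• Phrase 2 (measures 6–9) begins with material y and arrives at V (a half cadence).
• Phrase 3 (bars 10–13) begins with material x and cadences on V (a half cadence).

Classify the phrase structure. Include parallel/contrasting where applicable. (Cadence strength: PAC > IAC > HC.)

phrase group

The final phrase closes with a half cadence, which is not stronger than the preceding half cadence; the 3 phrases lack an overall antecedent–consequent design and so form a phrase group.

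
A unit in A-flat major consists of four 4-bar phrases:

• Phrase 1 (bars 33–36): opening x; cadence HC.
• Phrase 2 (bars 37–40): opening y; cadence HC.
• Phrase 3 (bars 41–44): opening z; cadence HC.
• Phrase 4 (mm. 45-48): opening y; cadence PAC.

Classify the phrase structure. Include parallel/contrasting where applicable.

Four phrases in two halves: the first half (mm. 33–40) ends with a half cadence, the second (mm. 41-48) with a perfect authentic cadence — a large antecedent–consequent pair, i.e. a double period.
Phrase 3 begins with different material from phrase 1, making it contrasting.

contrasting double period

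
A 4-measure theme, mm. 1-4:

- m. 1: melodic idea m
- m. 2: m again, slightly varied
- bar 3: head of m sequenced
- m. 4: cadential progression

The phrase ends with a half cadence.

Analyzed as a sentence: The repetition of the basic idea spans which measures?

measures 2–2

The presentation of a sentence is the basic idea (m. 1) plus its repetition (measure 2); the repetition of the basic idea is therefore m. 2.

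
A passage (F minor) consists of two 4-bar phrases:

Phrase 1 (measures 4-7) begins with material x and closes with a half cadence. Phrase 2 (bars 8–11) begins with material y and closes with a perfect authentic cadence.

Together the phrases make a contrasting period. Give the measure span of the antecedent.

measures 4–7

The phrase ending with the weaker cadence (half cadence) is the antecedent; the one ending more conclusively (perfect authentic cadence) is the consequent. The antecedent is measures 4–7.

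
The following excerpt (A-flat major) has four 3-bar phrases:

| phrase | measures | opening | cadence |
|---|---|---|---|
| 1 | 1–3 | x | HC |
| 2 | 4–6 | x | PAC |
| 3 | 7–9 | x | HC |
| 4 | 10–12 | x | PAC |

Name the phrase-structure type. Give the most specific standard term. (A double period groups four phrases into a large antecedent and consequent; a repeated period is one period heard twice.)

repeated period

The cadence pattern HC–PAC–HC–PAC is weak–strong twice, and phrases 3–4 restate phrases 1–2: a period heard twice, not a double period (which would end weakly at phrase 2).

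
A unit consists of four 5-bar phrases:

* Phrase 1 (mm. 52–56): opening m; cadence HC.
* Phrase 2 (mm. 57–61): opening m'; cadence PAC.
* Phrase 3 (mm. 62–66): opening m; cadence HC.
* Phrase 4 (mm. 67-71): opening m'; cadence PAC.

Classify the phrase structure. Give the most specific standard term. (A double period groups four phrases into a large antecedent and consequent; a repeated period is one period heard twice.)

The cadence pattern HC–PAC–HC–PAC is weak–strong twice, and phrases 3–4 restate phrases 1–2: a period heard twice, not a double period (which would end weakly at phrase 2).

repeated period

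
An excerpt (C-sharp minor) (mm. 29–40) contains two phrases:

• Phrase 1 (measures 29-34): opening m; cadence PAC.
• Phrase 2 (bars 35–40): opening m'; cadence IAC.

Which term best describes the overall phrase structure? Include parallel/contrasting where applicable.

The second phrase closes with an imperfect authentic cadence, which is not stronger than the first phrase's perfect authentic cadence; without a weak→strong cadential pair there is no antecedent–consequent relationship, so this is a phrase group rather than a period.

phrase group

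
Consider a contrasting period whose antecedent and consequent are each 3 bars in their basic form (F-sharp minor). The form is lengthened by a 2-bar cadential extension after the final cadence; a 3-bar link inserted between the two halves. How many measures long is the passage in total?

11 measures

Basic contrasting period: 3 + 3 = 6 bars.
6 (basic form) + 2 (cadential extension) + 3 (link) = 11.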